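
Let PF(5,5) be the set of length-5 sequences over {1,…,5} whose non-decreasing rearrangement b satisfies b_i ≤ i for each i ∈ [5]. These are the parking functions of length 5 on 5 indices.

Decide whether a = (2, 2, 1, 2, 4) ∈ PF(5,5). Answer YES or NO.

YES

Rearranged: b = (1, 2, 2, 2, 4).
  b_1=1 ≤ 1
  b_2=2 ≤ 2
  b_3=2 ≤ 3
  b_4=2 ≤ 4
  b_5=4 ≤ 5
All bounds hold ⇒ YES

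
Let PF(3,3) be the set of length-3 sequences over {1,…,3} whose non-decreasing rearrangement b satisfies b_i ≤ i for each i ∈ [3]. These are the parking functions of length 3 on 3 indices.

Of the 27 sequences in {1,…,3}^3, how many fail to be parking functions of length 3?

11

Count = 1·4^2 = 1·16 = 16 [KW]
Example (3,3,2) → sorted (2,3,3): b_1=2>1, not a PF.
3^3 − 16 = 27 − 16 = 11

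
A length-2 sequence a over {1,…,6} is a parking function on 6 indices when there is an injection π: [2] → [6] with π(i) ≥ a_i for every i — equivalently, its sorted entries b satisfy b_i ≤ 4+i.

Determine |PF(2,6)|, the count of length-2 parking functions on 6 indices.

35

Count = (6−2+1)·(6+1)^(2−1) = 5×7 = 35
Check (1,5) → sorted (1,5): b_i ≤ 4+i ∀i, a PF.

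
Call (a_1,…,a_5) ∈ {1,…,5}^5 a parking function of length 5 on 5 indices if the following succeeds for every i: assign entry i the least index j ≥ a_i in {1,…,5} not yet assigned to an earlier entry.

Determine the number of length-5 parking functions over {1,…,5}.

Count = (5−5+1)·(5+1)^(5−1) = 1·1296 = 1296 (Pollak)
One tuple (3,1,2,4,3) → sorted (1,2,3,3,4): b_i ≤ i ∀i, a PF.

1296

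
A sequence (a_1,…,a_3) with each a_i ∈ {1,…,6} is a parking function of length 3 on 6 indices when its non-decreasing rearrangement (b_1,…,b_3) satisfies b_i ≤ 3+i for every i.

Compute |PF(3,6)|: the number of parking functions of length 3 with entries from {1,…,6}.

|PF(3,6)| = 4·7^2 = 4·49 = 196
Example (4,6,5) → sorted (4,5,6): b_i ≤ 3+i ∀i, a PF.

196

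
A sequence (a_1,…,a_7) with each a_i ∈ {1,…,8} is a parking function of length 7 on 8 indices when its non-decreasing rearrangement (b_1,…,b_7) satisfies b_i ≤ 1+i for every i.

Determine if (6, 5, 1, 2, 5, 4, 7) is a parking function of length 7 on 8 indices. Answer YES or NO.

YES

Rearranged: b = (1, 2, 4, 5, 5, 6, 7).
  b_1=1 ≤ 2
  b_2=2 ≤ 3
  b_3=4 ≤ 4
  b_4=5 ≤ 5
  b_5=5 ≤ 6
  b_6=6 ≤ 7
  b_7=7 ≤ 8
All bounds hold ⇒ YES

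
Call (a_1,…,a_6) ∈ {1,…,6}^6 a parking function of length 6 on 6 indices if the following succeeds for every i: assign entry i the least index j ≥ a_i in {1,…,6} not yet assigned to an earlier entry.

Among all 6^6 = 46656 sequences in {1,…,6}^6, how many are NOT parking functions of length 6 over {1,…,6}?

Count = (7−6)·7^(6−1) = 1×16807 = 16807
One tuple (6,3,2,5,1,6) → sorted (1,2,3,5,6,6): b_4=5>4, not a PF.
Total 46656; non-PF = 46656−16807 = 29849

29849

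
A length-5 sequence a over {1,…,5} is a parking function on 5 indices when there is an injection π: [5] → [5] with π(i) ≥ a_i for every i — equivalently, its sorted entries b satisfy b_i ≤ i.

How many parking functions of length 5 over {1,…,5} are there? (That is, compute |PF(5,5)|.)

1296

#PF = (6−5)·6^(5−1) = 1 · 1296 = 1296 [KW]
Example (5,2,2,1,3) → sorted (1,2,2,3,5): b_i ≤ i ∀i, a PF.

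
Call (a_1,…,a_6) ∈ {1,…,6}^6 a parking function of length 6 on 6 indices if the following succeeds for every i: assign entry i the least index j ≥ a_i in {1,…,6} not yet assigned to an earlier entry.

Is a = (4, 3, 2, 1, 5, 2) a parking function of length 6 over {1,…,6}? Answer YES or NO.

YES

Rearranged: b = (1, 2, 2, 3, 4, 5).
  b_1=1 ≤ 1
  b_2=2 ≤ 2
  b_3=2 ≤ 3
  b_4=3 ≤ 4
  b_5=4 ≤ 5
  b_6=5 ≤ 6
All bounds hold ⇒ YES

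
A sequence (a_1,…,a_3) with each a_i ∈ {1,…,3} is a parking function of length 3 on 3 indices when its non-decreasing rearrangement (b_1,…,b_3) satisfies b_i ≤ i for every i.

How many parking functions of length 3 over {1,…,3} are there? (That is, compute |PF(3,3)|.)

|PF(3,3)| = 1·4^2 = 1 · 16 = 16 [KW]
One tuple (3,2,1) → sorted (1,2,3): b_i ≤ i ∀i, a PF.

16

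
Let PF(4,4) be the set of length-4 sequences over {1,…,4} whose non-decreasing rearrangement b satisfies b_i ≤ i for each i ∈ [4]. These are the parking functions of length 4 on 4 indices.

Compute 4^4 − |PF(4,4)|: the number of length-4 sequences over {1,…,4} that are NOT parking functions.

131

|PF(4,4)| = 1·5^3 = 1 · 125 = 125
One tuple (4,4,3,2) → sorted (2,3,4,4): b_1=2>1, not a PF.
4^4 − 125 = 256 − 125 = 131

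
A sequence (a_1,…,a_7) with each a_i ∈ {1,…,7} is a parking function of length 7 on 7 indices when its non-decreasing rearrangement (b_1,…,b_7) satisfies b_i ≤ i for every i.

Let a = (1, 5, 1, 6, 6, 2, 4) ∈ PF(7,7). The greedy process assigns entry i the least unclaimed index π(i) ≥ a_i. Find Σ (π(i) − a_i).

3

Σπ(i) = 1+…+7 = 28; Σa = 1+5+1+6+6+2+4 = 25; disp = 28−25 = 3.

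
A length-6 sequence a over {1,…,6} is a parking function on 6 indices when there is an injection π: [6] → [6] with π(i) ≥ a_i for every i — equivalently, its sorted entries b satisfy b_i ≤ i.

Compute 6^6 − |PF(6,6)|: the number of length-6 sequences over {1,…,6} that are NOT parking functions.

29849

#PF = (6+1−6)·(6+1)^{6−1} = 1×16807 = 16807
Example (6,6,3,6,2,2) → sorted (2,2,3,6,6,6): b_1=2>1, not a PF.
6^6 − 16807 = 46656 − 16807 = 29849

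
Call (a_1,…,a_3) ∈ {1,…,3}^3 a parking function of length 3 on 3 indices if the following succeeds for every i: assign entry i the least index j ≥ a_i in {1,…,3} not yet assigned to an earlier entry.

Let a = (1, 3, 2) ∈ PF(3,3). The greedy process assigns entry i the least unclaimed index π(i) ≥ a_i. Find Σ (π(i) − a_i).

0

Σπ = 6 ({1..3} each once); Σa = 1+3+2 = 6; disp = 6−6 = 0.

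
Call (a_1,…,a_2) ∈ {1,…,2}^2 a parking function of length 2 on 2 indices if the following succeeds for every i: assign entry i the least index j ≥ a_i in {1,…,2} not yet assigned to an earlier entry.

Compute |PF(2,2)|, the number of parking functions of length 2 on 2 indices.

|PF(2,2)| = (2−2+1)·(2+1)^(2−1) = 1×3 = 3 [KW]
One tuple (1,1) → sorted (1,1): b_i ≤ i ∀i, a PF.

3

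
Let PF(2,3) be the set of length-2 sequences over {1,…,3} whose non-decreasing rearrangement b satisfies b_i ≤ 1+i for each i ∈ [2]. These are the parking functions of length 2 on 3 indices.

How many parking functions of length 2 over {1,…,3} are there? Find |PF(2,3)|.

8

|PF(2,3)| = (3+1−2)·(3+1)^{2−1} = 2·4 = 8 (Konheim–Weiss)
One tuple (2,2) → sorted (2,2): b_i ≤ 1+i ∀i, a PF.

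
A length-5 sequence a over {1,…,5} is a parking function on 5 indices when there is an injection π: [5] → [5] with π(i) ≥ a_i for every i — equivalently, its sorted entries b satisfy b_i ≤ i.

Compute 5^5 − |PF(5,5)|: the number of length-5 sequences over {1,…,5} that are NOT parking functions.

1829

Count = (5+1−5)·(5+1)^{5−1} = 1×1296 = 1296
E.g. (5,5,5,5,4) → sorted (4,5,5,5,5): b_1=4>1, not a PF.
So 3125 − 1296 = 1829 fail.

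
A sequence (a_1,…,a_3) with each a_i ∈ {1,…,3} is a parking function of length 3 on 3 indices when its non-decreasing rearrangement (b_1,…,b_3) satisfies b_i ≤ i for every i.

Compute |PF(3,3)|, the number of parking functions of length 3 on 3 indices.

16

Count = (4−3)·4^(3−1) = 1×16 = 16 (Pollak)
Check (2,3,1) → sorted (1,2,3): b_i ≤ i ∀i, a PF.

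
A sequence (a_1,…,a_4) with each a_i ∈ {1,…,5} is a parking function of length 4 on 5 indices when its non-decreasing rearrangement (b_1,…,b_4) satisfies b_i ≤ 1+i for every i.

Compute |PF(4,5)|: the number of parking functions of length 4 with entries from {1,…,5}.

|PF| = (5+1−4)·(5+1)^{4−1} = 2·216 = 432
One tuple (4,5,1,1) → sorted (1,1,4,5): b_i ≤ 1+i ∀i, a PF.

432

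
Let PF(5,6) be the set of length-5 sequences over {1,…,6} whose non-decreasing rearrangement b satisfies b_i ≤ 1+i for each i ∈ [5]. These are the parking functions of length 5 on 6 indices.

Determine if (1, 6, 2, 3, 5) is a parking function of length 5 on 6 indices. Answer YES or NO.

Sorted: b = (1, 2, 3, 5, 6).
  b_1=1 ≤ 2
  b_2=2 ≤ 3
  b_3=3 ≤ 4
  b_4=5 ≤ 5
  b_5=6 ≤ 6
All bounds hold ⇒ YES

YES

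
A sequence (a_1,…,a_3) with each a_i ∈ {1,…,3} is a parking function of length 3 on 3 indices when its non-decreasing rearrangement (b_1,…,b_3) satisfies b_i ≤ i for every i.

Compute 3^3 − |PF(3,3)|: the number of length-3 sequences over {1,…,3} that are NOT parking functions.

11

#PF = (4−3)·4^(3−1) = 1 · 16 = 16
One tuple (3,3,3) → sorted (3,3,3): b_1=3>1, not a PF.
3^3 − 16 = 27 − 16 = 11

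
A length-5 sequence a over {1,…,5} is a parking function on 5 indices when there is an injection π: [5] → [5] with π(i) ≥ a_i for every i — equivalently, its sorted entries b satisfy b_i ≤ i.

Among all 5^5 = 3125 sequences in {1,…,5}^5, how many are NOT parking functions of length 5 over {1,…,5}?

#PF = (5+1−5)·(5+1)^{5−1} = 1×1296 = 1296
One tuple (4,4,5,2,5) → sorted (2,4,4,5,5): b_1=2>1, not a PF.
5^5 − 1296 = 3125 − 1296 = 1829

1829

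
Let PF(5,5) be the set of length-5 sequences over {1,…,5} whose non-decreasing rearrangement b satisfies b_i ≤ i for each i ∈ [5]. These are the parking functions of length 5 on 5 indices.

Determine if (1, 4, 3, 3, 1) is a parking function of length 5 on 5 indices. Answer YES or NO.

Sorted: b = (1, 1, 3, 3, 4).
  b_1=1 ≤ 1
  b_2=1 ≤ 2
  b_3=3 ≤ 3
  b_4=3 ≤ 4
  b_5=4 ≤ 5
All bounds hold ⇒ YES

YES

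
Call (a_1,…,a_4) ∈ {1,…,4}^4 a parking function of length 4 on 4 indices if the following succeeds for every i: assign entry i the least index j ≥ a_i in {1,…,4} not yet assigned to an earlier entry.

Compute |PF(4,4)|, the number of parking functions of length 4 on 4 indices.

|PF(4,4)| = (4−4+1)·(4+1)^(4−1) = 1·125 = 125 [KW]
E.g. (1,1,1,3) → sorted (1,1,1,3): b_i ≤ i ∀i, a PF.

125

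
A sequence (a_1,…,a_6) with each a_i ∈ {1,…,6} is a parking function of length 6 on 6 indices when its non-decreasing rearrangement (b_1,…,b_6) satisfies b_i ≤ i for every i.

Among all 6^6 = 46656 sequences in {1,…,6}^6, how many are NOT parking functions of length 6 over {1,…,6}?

|PF| = 1·7^5 = 1·16807 = 16807 [KW]
Check (5,3,4,2,3,5) → sorted (2,3,3,4,5,5): b_1=2>1, not a PF.
So 46656 − 16807 = 29849 fail.

29849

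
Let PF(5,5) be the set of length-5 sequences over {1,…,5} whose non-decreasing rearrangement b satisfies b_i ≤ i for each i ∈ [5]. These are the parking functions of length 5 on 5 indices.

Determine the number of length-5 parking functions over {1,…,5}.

1296

#PF = (5−5+1)·(5+1)^(5−1) = 1×1296 = 1296
One tuple (5,2,1,3,4) → sorted (1,2,3,4,5): b_i ≤ i ∀i, a PF.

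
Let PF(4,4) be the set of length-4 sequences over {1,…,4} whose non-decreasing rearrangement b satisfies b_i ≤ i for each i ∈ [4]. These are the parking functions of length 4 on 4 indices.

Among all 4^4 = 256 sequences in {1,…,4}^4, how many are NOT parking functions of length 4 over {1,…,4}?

131

|PF| = (4+1−4)·(4+1)^{4−1} = 1 · 125 = 125
One tuple (4,2,2,4) → sorted (2,2,4,4): b_1=2>1, not a PF.
Total 256; non-PF = 256−125 = 131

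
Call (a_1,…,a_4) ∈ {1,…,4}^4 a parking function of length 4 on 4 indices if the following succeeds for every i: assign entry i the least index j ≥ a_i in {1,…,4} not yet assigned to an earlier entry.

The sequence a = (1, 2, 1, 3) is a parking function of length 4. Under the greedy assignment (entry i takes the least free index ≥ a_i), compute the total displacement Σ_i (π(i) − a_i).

3

Σπ = 10 ({1..4} each once); Σa = 1+2+1+3 = 7; disp = 10−7 = 3.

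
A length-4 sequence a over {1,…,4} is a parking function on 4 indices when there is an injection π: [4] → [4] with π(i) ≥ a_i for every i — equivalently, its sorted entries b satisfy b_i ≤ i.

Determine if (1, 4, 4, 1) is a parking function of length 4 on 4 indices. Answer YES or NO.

NO

Sorted: b = (1, 1, 4, 4).
  b_1=1 ≤ 1
  b_2=1 ≤ 2
  b_3=4 > 3
  fails at i=3 ⇒ NO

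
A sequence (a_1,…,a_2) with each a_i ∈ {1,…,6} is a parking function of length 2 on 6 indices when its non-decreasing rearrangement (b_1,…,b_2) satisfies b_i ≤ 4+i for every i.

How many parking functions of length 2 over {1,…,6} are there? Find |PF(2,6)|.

35

Count = (6+1−2)·(6+1)^{2−1} = 5 · 7 = 35 [KW]
E.g. (3,1) → sorted (1,3): b_i ≤ 4+i ∀i, a PF.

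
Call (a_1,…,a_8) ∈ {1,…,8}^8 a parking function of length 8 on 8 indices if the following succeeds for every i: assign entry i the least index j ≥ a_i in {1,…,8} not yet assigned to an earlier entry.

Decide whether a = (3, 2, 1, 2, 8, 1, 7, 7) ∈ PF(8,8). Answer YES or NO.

NO

Order a: b = (1, 1, 2, 2, 3, 7, 7, 8).
  b_1=1 ≤ 1
  b_2=1 ≤ 2
  b_3=2 ≤ 3
  b_4=2 ≤ 4
  b_5=3 ≤ 5
  b_6=7 > 6
  fails at i=6 ⇒ NO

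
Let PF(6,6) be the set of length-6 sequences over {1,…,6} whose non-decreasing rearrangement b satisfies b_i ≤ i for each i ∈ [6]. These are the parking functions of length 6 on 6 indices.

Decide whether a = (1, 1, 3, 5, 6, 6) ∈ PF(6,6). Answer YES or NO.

NO

Rearranged: b = (1, 1, 3, 5, 6, 6).
  b_1=1 ≤ 1
  b_2=1 ≤ 2
  b_3=3 ≤ 3
  b_4=5 > 4
  fails at i=4 ⇒ NO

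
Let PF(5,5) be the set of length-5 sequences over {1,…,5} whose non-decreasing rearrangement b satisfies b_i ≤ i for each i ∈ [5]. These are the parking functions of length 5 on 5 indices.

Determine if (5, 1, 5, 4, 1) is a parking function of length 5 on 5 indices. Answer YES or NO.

NO

Order a: b = (1, 1, 4, 5, 5).
  b_1=1 ≤ 1
  b_2=1 ≤ 2
  b_3=4 > 3
  fails at i=3 ⇒ NO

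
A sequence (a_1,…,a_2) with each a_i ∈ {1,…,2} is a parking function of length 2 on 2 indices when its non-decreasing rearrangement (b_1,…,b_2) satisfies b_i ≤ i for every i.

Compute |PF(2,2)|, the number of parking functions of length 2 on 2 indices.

3

|PF(2,2)| = (2−2+1)·(2+1)^(2−1) = 1·3 = 3
E.g. (1,2) → sorted (1,2): b_i ≤ i ∀i, a PF.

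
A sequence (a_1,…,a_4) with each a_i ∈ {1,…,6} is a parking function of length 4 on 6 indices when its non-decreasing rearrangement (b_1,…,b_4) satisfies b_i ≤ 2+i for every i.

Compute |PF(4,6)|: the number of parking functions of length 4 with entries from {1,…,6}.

1029

|PF(4,6)| = (7−4)·7^(4−1) = 3 · 343 = 1029 (Konheim–Weiss)
E.g. (1,4,3,5) → sorted (1,3,4,5): b_i ≤ 2+i ∀i, a PF.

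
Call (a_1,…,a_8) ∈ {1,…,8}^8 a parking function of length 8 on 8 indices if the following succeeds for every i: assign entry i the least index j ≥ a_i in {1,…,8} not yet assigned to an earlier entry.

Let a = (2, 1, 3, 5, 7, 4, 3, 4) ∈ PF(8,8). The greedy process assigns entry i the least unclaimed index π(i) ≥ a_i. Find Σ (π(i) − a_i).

7

Σπ(i) = 1+…+8 = 36; Σa = 2+1+3+5+7+4+3+4 = 29; disp = 36−29 = 7.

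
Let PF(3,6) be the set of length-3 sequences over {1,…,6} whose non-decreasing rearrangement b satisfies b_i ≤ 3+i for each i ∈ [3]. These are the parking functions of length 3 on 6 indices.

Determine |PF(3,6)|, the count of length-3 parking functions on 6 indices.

|PF(3,6)| = (7−3)·7^(3−1) = 4×49 = 196 [KW]
E.g. (5,1,4) → sorted (1,4,5): b_i ≤ 3+i ∀i, a PF.

196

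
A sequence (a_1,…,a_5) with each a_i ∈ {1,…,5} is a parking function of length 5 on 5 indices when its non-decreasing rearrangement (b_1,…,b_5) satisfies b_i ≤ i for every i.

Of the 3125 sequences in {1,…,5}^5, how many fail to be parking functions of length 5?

1829

Count = (6−5)·6^(5−1) = 1 · 1296 = 1296 (Pollak)
Check (3,3,4,3,3) → sorted (3,3,3,3,4): b_1=3>1, not a PF.
So 3125 − 1296 = 1829 fail.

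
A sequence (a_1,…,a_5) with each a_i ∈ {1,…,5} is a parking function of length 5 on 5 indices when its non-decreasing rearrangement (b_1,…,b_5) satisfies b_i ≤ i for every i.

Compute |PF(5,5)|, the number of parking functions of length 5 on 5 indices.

Count = (5+1−5)·(5+1)^{5−1} = 1 · 1296 = 1296
Check (1,4,1,5,2) → sorted (1,1,2,4,5): b_i ≤ i ∀i, a PF.

1296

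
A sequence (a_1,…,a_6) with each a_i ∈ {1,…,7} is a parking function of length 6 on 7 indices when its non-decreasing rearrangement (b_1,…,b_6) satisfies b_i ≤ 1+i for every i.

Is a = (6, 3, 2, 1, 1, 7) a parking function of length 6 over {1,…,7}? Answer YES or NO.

YES

Sorted: b = (1, 1, 2, 3, 6, 7).
  b_1=1 ≤ 2
  b_2=1 ≤ 3
  b_3=2 ≤ 4
  b_4=3 ≤ 5
  b_5=6 ≤ 6
  b_6=7 ≤ 7
All bounds hold ⇒ YES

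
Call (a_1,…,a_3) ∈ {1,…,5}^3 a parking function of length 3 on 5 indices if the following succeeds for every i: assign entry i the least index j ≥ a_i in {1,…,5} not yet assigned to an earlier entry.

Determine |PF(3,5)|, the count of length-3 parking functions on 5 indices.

108

Count = (5−3+1)·(5+1)^(3−1) = 3·36 = 108 (Konheim–Weiss)
E.g. (4,4,3) → sorted (3,4,4): b_i ≤ 2+i ∀i, a PF.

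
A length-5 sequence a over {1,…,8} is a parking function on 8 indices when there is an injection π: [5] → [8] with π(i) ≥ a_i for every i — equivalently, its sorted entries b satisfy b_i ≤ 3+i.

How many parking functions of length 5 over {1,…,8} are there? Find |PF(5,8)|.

Count = 4·9^4 = 4×6561 = 26244 (Pollak)
E.g. (3,3,5,8,2) → sorted (2,3,3,5,8): b_i ≤ 3+i ∀i, a PF.

26244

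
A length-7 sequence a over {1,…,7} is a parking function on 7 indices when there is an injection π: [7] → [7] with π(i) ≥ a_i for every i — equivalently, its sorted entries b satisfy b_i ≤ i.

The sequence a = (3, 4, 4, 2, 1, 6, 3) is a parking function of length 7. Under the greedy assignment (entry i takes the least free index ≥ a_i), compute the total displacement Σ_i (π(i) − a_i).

5

Σπ = 28 ({1..7} each once); Σa = 3+4+4+2+1+6+3 = 23; disp = 28−23 = 5.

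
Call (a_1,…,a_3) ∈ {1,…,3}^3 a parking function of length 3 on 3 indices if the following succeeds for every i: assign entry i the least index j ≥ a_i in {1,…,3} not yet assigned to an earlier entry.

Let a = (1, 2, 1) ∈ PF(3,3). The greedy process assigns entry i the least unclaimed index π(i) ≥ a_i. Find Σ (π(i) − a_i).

2

Σπ(i) = 1+…+3 = 6; Σa = 1+2+1 = 4; disp = 6−4 = 2.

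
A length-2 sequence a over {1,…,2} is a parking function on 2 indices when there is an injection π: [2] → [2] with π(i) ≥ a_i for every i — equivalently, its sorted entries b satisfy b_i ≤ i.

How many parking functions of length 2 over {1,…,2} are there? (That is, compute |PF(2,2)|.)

|PF| = (2+1−2)·(2+1)^{2−1} = 1 · 3 = 3 (Pollak)
Example (2,1) → sorted (1,2): b_i ≤ i ∀i, a PF.

3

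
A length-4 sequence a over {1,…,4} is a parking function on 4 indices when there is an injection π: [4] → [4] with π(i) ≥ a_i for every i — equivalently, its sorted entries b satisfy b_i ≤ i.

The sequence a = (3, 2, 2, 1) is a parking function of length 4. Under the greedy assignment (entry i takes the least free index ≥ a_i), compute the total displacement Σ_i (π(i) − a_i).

Σπ = 10 ({1..4} each once); Σa = 3+2+2+1 = 8; disp = 10−8 = 2.

2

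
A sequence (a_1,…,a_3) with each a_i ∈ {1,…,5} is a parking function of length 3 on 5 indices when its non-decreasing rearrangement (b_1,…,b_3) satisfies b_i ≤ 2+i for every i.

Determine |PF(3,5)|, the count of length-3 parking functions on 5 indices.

|PF| = (5+1−3)·(5+1)^{3−1} = 3 · 36 = 108 [KW]
E.g. (1,4,3) → sorted (1,3,4): b_i ≤ 2+i ∀i, a PF.

108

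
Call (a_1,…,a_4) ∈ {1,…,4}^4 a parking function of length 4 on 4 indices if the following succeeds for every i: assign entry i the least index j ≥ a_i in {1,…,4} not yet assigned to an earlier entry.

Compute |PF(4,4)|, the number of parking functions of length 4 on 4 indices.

125

#PF = (4+1−4)·(4+1)^{4−1} = 1×125 = 125 (Konheim–Weiss)
Example (1,3,3,1) → sorted (1,1,3,3): b_i ≤ i ∀i, a PF.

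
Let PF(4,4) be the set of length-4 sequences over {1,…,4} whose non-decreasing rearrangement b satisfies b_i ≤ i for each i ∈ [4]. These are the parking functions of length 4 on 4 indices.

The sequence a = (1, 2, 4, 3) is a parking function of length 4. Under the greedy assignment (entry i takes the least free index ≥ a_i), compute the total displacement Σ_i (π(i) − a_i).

0

Σπ(i) = 1+…+4 = 10; Σa = 1+2+4+3 = 10; disp = 10−10 = 0.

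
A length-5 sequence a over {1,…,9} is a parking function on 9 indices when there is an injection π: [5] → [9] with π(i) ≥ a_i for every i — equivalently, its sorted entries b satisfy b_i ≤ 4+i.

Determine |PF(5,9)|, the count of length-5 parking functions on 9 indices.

50000

#PF = 5·10^4 = 5·10000 = 50000 [KW]
E.g. (1,4,4,4,3) → sorted (1,3,4,4,4): b_i ≤ 4+i ∀i, a PF.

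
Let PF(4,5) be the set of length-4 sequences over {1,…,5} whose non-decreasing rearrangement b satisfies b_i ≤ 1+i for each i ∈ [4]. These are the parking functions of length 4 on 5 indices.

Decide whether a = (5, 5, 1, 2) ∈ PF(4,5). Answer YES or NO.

NO

Rearranged: b = (1, 2, 5, 5).
  b_1=1 ≤ 2
  b_2=2 ≤ 3
  b_3=5 > 4
  fails at i=3 ⇒ NO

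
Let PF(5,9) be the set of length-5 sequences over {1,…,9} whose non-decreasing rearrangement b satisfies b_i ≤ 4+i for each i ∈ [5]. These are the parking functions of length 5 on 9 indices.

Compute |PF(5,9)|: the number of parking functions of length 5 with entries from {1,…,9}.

50000

|PF| = (9+1−5)·(9+1)^{5−1} = 5 · 10000 = 50000 (Konheim–Weiss)
Check (6,2,4,9,6) → sorted (2,4,6,6,9): b_i ≤ 4+i ∀i, a PF.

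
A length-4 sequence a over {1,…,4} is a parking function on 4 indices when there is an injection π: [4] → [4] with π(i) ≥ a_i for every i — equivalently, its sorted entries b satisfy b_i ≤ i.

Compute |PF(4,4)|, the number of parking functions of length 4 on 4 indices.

Count = 1·5^3 = 1×125 = 125 [KW]
Example (2,4,3,1) → sorted (1,2,3,4): b_i ≤ i ∀i, a PF.

125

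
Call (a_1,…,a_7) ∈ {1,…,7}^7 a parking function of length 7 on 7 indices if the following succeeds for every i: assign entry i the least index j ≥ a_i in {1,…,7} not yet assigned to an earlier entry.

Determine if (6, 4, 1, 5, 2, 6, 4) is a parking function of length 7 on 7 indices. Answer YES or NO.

NO

Sorted: b = (1, 2, 4, 4, 5, 6, 6).
  b_1=1 ≤ 1
  b_2=2 ≤ 2
  b_3=4 > 3
  fails at i=3 ⇒ NO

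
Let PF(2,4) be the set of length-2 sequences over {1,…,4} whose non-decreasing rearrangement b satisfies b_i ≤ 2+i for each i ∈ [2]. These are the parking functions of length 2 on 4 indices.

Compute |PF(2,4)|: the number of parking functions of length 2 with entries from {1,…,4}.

15

|PF| = (4+1−2)·(4+1)^{2−1} = 3 · 5 = 15 [KW]
E.g. (3,1) → sorted (1,3): b_i ≤ 2+i ∀i, a PF.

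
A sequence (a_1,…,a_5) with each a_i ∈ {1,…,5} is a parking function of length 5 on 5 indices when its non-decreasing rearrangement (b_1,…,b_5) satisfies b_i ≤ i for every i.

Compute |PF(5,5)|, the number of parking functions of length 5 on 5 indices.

1296

|PF(5,5)| = (5−5+1)·(5+1)^(5−1) = 1·1296 = 1296 (Konheim–Weiss)
E.g. (2,2,5,1,4) → sorted (1,2,2,4,5): b_i ≤ i ∀i, a PF.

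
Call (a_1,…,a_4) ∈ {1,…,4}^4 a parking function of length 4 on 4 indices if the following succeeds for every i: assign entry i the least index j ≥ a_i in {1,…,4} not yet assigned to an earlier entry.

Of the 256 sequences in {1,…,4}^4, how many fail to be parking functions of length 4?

|PF(4,4)| = 1·5^3 = 1·125 = 125 (Konheim–Weiss)
E.g. (4,2,4,2) → sorted (2,2,4,4): b_1=2>1, not a PF.
Total 256; non-PF = 256−125 = 131

131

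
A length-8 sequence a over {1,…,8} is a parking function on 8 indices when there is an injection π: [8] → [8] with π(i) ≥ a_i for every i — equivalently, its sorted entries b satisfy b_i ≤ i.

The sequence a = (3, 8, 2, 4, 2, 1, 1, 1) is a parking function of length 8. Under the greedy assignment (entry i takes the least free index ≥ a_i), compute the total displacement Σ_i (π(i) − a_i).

14

Σπ(i) = 1+…+8 = 36; Σa = 3+8+2+4+2+1+1+1 = 22; disp = 36−22 = 14.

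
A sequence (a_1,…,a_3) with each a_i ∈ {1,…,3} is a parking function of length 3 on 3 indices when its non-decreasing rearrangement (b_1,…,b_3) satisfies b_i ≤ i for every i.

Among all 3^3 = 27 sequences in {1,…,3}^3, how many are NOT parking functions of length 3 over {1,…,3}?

|PF(3,3)| = 1·4^2 = 1 · 16 = 16 [KW]
E.g. (3,3,3) → sorted (3,3,3): b_1=3>1, not a PF.
So 27 − 16 = 11 fail.

11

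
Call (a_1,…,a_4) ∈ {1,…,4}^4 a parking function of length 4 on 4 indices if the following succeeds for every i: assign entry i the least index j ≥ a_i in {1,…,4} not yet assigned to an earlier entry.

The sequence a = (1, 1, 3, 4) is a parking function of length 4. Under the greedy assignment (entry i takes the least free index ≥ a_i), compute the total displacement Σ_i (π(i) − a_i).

Σπ = 4·5/2 = 10 (π permutes [4]); Σa = 1+1+3+4 = 9; disp = 10−9 = 1.

1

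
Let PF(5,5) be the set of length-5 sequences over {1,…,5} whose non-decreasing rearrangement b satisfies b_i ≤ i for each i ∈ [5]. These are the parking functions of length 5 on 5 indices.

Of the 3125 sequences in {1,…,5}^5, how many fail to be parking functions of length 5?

1829

Count = (5−5+1)·(5+1)^(5−1) = 1·1296 = 1296
Check (2,5,5,3,5) → sorted (2,3,5,5,5): b_1=2>1, not a PF.
Total 3125; non-PF = 3125−1296 = 1829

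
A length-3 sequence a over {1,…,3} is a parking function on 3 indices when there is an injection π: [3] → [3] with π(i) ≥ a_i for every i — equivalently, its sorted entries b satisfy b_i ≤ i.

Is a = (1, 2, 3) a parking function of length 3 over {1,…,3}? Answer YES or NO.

Order a: b = (1, 2, 3).
  b_1=1 ≤ 1
  b_2=2 ≤ 2
  b_3=3 ≤ 3
All bounds hold ⇒ YES

YES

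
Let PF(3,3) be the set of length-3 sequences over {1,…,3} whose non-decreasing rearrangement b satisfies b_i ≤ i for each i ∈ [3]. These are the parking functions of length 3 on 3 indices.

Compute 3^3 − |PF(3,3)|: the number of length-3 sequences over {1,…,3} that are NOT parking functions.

Count = (4−3)·4^(3−1) = 1×16 = 16
E.g. (2,3,3) → sorted (2,3,3): b_1=2>1, not a PF.
Total 27; non-PF = 27−16 = 11

11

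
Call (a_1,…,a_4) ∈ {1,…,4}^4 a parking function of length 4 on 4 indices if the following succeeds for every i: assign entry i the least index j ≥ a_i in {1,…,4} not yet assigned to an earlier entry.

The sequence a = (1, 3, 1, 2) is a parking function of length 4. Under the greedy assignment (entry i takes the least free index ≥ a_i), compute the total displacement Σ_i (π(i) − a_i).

Σπ = 4·5/2 = 10 (π permutes [4]); Σa = 1+3+1+2 = 7; disp = 10−7 = 3.

3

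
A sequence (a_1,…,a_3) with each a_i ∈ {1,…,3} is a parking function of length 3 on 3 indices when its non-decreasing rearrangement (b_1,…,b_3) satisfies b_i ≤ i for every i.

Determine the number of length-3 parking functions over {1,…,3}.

#PF = (3+1−3)·(3+1)^{3−1} = 1 · 16 = 16 [KW]
E.g. (1,3,1) → sorted (1,1,3): b_i ≤ i ∀i, a PF.

16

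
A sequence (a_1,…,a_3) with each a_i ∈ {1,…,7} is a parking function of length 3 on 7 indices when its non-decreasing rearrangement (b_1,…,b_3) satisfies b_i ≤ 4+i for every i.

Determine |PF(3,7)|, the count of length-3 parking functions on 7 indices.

320

|PF(3,7)| = (8−3)·8^(3−1) = 5·64 = 320 (Konheim–Weiss)
Check (3,3,3) → sorted (3,3,3): b_i ≤ 4+i ∀i, a PF.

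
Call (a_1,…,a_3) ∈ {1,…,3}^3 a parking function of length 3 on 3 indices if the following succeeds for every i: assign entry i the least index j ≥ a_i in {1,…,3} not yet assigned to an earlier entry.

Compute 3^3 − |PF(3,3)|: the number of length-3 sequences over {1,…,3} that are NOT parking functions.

11

|PF(3,3)| = (3−3+1)·(3+1)^(3−1) = 1·16 = 16
One tuple (3,3,1) → sorted (1,3,3): b_2=3>2, not a PF.
So 27 − 16 = 11 fail.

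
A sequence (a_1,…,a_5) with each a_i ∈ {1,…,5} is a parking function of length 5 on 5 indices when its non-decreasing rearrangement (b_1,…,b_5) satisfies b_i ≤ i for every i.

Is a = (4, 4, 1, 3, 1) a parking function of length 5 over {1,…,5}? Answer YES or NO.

Sorted: b = (1, 1, 3, 4, 4).
  b_1=1 ≤ 1
  b_2=1 ≤ 2
  b_3=3 ≤ 3
  b_4=4 ≤ 4
  b_5=4 ≤ 5
All bounds hold ⇒ YES

YES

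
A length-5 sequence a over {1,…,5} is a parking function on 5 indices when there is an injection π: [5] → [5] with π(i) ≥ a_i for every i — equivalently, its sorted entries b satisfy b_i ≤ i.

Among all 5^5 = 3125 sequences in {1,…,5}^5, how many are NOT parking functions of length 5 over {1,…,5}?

|PF| = (5+1−5)·(5+1)^{5−1} = 1×1296 = 1296 (Konheim–Weiss)
Check (3,1,5,5,4) → sorted (1,3,4,5,5): b_2=3>2, not a PF.
5^5 − 1296 = 3125 − 1296 = 1829

1829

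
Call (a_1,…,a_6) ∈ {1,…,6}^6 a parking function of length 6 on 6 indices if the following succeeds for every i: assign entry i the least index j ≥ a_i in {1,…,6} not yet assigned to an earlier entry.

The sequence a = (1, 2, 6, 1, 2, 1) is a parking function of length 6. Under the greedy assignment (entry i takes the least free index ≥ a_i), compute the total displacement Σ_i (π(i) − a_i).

8

Σπ = 6·7/2 = 21 (π permutes [6]); Σa = 1+2+6+1+2+1 = 13; disp = 21−13 = 8.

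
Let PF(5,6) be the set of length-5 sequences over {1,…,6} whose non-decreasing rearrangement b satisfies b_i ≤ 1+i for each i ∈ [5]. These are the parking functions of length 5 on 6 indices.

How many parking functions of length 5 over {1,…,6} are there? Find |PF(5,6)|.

4802

|PF| = (6+1−5)·(6+1)^{5−1} = 2·2401 = 4802
Check (1,4,4,2,4) → sorted (1,2,4,4,4): b_i ≤ 1+i ∀i, a PF.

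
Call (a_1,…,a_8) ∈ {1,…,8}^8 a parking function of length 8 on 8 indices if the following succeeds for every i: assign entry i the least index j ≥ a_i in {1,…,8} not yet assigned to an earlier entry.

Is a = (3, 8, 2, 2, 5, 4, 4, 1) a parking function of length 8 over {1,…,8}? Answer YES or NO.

YES

Sorted: b = (1, 2, 2, 3, 4, 4, 5, 8).
  b_1=1 ≤ 1
  b_2=2 ≤ 2
  b_3=2 ≤ 3
  b_4=3 ≤ 4
  b_5=4 ≤ 5
  b_6=4 ≤ 6
  b_7=5 ≤ 7
  b_8=8 ≤ 8
All bounds hold ⇒ YES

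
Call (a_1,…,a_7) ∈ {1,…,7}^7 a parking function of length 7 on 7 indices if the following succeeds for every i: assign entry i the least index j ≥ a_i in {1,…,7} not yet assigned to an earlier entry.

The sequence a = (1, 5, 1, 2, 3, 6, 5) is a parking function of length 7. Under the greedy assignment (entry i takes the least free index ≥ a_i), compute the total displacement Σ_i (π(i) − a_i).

Σπ = 7·8/2 = 28 (π permutes [7]); Σa = 1+5+1+2+3+6+5 = 23; disp = 28−23 = 5.

5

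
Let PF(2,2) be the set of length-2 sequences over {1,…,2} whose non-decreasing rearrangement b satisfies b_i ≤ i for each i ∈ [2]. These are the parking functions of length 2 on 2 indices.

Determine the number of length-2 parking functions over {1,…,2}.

3

Count = (2−2+1)·(2+1)^(2−1) = 1·3 = 3
Example (1,1) → sorted (1,1): b_i ≤ i ∀i, a PF.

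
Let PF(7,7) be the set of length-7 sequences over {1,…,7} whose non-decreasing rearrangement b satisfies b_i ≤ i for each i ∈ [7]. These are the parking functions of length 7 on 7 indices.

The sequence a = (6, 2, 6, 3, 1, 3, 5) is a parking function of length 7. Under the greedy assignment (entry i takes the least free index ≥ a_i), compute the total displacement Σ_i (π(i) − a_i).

Σπ(i) = 1+…+7 = 28; Σa = 6+2+6+3+1+3+5 = 26; disp = 28−26 = 2.

2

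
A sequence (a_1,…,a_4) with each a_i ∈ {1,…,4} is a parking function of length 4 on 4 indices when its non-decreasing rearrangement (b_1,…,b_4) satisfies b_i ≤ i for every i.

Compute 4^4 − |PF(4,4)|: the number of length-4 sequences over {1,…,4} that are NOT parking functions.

#PF = (4+1−4)·(4+1)^{4−1} = 1 · 125 = 125 [KW]
E.g. (2,3,4,4) → sorted (2,3,4,4): b_1=2>1, not a PF.
Total 256; non-PF = 256−125 = 131

131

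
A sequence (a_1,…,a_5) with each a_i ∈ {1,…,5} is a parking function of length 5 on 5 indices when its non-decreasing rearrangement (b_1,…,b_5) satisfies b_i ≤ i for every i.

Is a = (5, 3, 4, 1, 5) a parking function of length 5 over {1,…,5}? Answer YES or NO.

NO

Order a: b = (1, 3, 4, 5, 5).
  b_1=1 ≤ 1
  b_2=3 > 2
  fails at i=2 ⇒ NO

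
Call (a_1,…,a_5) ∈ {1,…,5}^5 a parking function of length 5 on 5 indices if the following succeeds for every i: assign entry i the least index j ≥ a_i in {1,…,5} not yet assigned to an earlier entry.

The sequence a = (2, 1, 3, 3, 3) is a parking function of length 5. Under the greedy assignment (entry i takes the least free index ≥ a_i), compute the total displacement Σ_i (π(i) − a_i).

3

Σπ = 5·6/2 = 15 (π permutes [5]); Σa = 2+1+3+3+3 = 12; disp = 15−12 = 3.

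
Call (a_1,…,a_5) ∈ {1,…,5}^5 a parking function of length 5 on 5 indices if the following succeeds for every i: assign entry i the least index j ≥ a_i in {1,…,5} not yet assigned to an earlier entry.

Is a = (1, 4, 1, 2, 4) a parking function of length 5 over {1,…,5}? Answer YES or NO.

YES

Order a: b = (1, 1, 2, 4, 4).
  b_1=1 ≤ 1
  b_2=1 ≤ 2
  b_3=2 ≤ 3
  b_4=4 ≤ 4
  b_5=4 ≤ 5
All bounds hold ⇒ YES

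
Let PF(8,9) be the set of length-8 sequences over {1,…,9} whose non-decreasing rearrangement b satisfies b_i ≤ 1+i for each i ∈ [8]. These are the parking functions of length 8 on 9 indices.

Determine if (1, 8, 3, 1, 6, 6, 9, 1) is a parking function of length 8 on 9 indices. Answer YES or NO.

Order a: b = (1, 1, 1, 3, 6, 6, 8, 9).
  b_1=1 ≤ 2
  b_2=1 ≤ 3
  b_3=1 ≤ 4
  b_4=3 ≤ 5
  b_5=6 ≤ 6
  b_6=6 ≤ 7
  b_7=8 ≤ 8
  b_8=9 ≤ 9
All bounds hold ⇒ YES

YES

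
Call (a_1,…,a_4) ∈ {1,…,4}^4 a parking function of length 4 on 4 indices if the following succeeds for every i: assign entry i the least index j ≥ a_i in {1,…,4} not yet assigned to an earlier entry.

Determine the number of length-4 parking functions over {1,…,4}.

125

|PF| = 1·5^3 = 1×125 = 125 (Pollak)
E.g. (1,1,2,3) → sorted (1,1,2,3): b_i ≤ i ∀i, a PF.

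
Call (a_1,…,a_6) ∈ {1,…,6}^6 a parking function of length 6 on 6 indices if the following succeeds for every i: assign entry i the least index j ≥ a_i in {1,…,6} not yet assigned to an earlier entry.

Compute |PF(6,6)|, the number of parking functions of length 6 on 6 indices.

|PF(6,6)| = 1·7^5 = 1×16807 = 16807
Check (4,2,1,3,1,1) → sorted (1,1,1,2,3,4): b_i ≤ i ∀i, a PF.

16807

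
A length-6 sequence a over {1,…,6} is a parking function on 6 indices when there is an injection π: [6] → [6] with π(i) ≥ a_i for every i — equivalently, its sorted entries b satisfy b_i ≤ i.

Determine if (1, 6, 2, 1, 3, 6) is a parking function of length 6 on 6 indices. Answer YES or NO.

Rearranged: b = (1, 1, 2, 3, 6, 6).
  b_1=1 ≤ 1
  b_2=1 ≤ 2
  b_3=2 ≤ 3
  b_4=3 ≤ 4
  b_5=6 > 5
  fails at i=5 ⇒ NO

NO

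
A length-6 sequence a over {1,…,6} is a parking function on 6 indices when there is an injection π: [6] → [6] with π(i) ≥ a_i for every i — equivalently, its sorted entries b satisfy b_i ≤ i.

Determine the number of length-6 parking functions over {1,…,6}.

#PF = (6+1−6)·(6+1)^{6−1} = 1·16807 = 16807 [KW]
E.g. (5,2,4,3,1,6) → sorted (1,2,3,4,5,6): b_i ≤ i ∀i, a PF.

16807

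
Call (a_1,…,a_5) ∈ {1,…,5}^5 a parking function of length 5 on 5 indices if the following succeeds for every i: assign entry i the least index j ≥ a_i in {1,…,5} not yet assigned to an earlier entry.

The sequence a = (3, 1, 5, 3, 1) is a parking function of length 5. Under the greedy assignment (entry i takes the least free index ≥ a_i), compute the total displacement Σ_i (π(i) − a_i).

Σπ(i) = 1+…+5 = 15; Σa = 3+1+5+3+1 = 13; disp = 15−13 = 2.

2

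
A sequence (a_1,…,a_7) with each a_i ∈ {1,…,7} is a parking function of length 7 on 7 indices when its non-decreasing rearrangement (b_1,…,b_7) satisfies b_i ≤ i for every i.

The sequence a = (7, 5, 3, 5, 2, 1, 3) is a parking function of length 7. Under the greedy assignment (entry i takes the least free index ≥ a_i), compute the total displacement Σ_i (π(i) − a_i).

Σπ = 7·8/2 = 28 (π permutes [7]); Σa = 7+5+3+5+2+1+3 = 26; disp = 28−26 = 2.

2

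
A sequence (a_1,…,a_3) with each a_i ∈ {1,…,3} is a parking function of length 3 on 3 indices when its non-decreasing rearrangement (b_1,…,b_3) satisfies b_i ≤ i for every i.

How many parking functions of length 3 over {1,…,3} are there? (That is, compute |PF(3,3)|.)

16

|PF| = 1·4^2 = 1·16 = 16 (Pollak)
One tuple (1,1,3) → sorted (1,1,3): b_i ≤ i ∀i, a PF.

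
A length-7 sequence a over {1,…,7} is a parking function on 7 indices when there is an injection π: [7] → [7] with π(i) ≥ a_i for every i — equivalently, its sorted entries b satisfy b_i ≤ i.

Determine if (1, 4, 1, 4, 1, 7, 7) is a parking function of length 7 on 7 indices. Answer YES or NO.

Order a: b = (1, 1, 1, 4, 4, 7, 7).
  b_1=1 ≤ 1
  b_2=1 ≤ 2
  b_3=1 ≤ 3
  b_4=4 ≤ 4
  b_5=4 ≤ 5
  b_6=7 > 6
  fails at i=6 ⇒ NO

NO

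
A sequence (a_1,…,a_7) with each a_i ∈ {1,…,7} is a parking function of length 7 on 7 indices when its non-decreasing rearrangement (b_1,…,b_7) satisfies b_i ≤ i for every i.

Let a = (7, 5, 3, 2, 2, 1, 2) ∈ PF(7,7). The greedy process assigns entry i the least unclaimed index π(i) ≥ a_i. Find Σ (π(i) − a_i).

6

Σπ = 28 ({1..7} each once); Σa = 7+5+3+2+2+1+2 = 22; disp = 28−22 = 6.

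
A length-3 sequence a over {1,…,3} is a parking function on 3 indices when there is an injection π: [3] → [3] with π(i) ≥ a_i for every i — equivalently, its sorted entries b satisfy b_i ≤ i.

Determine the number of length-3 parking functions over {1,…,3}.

#PF = (4−3)·4^(3−1) = 1·16 = 16
Check (3,2,1) → sorted (1,2,3): b_i ≤ i ∀i, a PF.

16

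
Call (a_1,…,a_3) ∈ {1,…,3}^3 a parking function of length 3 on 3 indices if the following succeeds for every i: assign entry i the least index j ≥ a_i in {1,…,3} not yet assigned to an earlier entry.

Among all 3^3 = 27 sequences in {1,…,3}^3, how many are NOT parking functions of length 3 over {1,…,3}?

11

|PF(3,3)| = (4−3)·4^(3−1) = 1·16 = 16 (Pollak)
Check (3,3,2) → sorted (2,3,3): b_1=2>1, not a PF.
3^3 − 16 = 27 − 16 = 11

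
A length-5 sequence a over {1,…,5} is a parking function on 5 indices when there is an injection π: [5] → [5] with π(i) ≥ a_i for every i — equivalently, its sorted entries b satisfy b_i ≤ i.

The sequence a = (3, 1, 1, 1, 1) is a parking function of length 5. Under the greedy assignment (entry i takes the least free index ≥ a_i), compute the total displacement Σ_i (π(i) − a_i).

Σπ = 5·6/2 = 15 (π permutes [5]); Σa = 3+1+1+1+1 = 7; disp = 15−7 = 8.

8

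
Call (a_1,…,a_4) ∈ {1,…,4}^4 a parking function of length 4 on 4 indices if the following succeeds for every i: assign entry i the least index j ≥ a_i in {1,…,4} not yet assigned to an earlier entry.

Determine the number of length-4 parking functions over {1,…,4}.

125

|PF(4,4)| = (4−4+1)·(4+1)^(4−1) = 1×125 = 125 (Pollak)
One tuple (1,2,4,3) → sorted (1,2,3,4): b_i ≤ i ∀i, a PF.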